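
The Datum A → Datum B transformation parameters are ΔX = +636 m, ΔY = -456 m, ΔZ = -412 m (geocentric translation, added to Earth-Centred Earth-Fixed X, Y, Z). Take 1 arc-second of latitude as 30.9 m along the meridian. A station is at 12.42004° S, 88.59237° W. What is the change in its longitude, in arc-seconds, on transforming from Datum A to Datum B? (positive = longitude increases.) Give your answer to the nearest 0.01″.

Δλ = 20.70″

sin φ = -0.215077, cos φ = 0.976597, sin λ = -0.999698, cos λ = 0.024565.
East component: ΔE = −sin λ·ΔX + cos λ·ΔY = −(-0.999698)(636) + (0.024565)(-456) = 624.61 m.
1° of latitude spans 3600 × 30.90 = 111240 m; at latitude φ, 1° of longitude spans that × cos φ = 108636.7 m, so Δλ = 624.61 / 108636.7 × 3600 = 20.698″.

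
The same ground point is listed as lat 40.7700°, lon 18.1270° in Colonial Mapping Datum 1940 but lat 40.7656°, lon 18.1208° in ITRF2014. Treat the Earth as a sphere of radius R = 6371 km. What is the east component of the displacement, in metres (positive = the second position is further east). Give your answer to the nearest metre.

Δφ = 40.7656° − 40.7700° = -0.0044°; Δλ = 18.1208° − 18.1270° = -0.0062°.
1° along a meridian = πR/180 = 111195 m.
ΔN = Δφ × 111195 = -489.3 m; ΔE = Δλ × 111195 × cos(40.7700°) = -0.0062 × 111195 × 0.757337 = -522.1 m.

ΔE = -522 m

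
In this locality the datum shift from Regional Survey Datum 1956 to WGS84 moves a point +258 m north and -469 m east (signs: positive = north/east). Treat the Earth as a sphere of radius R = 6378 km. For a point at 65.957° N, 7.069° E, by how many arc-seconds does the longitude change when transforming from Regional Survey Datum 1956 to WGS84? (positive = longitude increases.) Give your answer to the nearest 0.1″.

At latitude 65.957°, cos φ = 0.407422.
One radian of longitude at latitude φ spans R cos φ, so Δλ = ΔE / (R cos φ) = -469.0 / (6378000 × 0.407422) = -1.8049e-04 rad = -37.228″.

Δλ = -37.2″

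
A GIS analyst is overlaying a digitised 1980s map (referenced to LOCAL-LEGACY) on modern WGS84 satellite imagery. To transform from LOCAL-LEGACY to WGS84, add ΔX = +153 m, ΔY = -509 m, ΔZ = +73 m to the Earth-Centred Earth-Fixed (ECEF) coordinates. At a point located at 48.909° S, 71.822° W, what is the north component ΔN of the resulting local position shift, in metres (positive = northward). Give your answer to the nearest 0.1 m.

ΔN = 448.4 m

At φ = -48.909°, λ = -71.822°: sin φ = -0.753667, cos φ = 0.657257, sin λ = -0.950092, cos λ = 0.311970.
ΔN = −sin φ cos λ·ΔX − sin φ sin λ·ΔY + cos φ·ΔZ = −(-0.753667)(0.311970)(153) − (-0.753667)(-0.950092)(-509) + (0.657257)(73) = 448.42 m.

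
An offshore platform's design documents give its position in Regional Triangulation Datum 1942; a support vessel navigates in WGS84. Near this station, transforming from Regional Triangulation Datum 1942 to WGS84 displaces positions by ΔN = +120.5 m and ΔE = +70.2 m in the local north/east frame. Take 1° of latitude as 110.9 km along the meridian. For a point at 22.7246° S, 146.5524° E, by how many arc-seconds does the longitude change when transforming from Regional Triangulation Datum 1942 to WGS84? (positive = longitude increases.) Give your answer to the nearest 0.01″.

Δλ = 2.47″

At latitude -22.7246°, cos φ = 0.922372.
1° of longitude at this latitude = 110.9 × cos φ = 102.29 km, so Δλ = 70.2 / 102291.1 = 0.0006863° = 2.471″.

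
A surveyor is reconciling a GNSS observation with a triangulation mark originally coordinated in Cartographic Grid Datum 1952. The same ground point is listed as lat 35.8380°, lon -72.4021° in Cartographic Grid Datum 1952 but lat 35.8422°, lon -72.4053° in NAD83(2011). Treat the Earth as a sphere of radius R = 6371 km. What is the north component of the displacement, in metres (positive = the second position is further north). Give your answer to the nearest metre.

Δφ = 35.8422° − 35.8380° = +0.0042°; Δλ = -72.4053° − -72.4021° = -0.0032°.
1° along a meridian = πR/180 = 111195 m.
ΔN = Δφ × 111195 = 467.0 m; ΔE = Δλ × 111195 × cos(35.8380°) = -0.0032 × 111195 × 0.810676 = -288.5 m.

ΔN = 467 m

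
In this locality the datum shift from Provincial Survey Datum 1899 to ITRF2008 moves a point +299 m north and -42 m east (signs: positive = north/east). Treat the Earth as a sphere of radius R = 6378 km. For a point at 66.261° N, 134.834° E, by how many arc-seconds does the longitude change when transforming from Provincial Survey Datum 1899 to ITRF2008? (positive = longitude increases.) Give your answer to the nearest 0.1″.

Δλ = -3.4″

At latitude 66.261°, cos φ = 0.402571.
One radian of longitude at latitude φ spans R cos φ, so Δλ = ΔE / (R cos φ) = -42.0 / (6378000 × 0.402571) = -1.6358e-05 rad = -3.374″.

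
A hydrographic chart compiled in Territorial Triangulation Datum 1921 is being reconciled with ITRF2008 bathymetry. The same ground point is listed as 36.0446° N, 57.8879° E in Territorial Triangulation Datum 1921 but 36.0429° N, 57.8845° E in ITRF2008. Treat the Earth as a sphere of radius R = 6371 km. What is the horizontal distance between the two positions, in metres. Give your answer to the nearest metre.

Δφ = 36.0429° − 36.0446° = -0.0017°; Δλ = 57.8845° − 57.8879° = -0.0034°.
1° along a meridian = πR/180 = 111195 m.
ΔN = Δφ × 111195 = -189.0 m; ΔE = Δλ × 111195 × cos(36.0446°) = -0.0034 × 111195 × 0.808559 = -305.7 m.
Distance = √(ΔE² + ΔN²) = √((-305.7)² + (-189.0)²) = 359.4 m.

359 m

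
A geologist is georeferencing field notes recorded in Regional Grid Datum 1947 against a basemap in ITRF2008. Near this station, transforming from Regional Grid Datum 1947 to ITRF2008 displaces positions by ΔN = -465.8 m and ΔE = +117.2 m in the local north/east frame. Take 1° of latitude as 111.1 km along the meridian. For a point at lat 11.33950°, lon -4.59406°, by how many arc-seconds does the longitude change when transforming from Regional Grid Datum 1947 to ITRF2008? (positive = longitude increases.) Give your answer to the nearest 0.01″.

At latitude 11.33950°, cos φ = 0.980479.
1° of longitude at this latitude = 111.1 × cos φ = 108.93 km, so Δλ = 117.2 / 108931.3 = 0.0010759° = 3.873″.

Δλ = 3.87″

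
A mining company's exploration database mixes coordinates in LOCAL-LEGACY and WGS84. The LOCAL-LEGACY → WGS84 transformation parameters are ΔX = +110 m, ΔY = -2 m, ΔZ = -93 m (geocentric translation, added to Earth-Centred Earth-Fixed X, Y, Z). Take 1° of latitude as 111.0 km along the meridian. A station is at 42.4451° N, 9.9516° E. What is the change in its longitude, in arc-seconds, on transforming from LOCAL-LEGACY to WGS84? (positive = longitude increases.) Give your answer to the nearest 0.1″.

sin φ = 0.674883, cos φ = 0.737924, sin λ = 0.172816, cos λ = 0.984954.
East component: ΔE = −sin λ·ΔX + cos λ·ΔY = −(0.172816)(110) + (0.984954)(-2) = -20.98 m.
1° of latitude spans 111000 m; at latitude φ, 1° of longitude spans that × cos φ = 81909.6 m, so Δλ = -20.98 / 81909.6 × 3600 = -0.922″.

Δλ = -0.9″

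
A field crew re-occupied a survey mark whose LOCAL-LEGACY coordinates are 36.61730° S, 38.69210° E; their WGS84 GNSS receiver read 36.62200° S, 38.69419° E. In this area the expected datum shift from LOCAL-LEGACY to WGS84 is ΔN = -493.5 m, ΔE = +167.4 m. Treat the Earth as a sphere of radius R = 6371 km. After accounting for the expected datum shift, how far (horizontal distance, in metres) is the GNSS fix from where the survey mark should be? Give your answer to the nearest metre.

Observed coordinate differences: Δφ = -0.00470°, Δλ = +0.00209°.
Converting to metres (1° lat = 111195 m, cos φ = 0.802637): observed ΔN = -522.6 m, observed ΔE = 186.5 m.
Subtracting the expected shift leaves a residual of -522.6 − (-493.5) = -29.1 m north and 186.5 − (167.4) = 19.1 m east.
Residual distance = √((-29.1)² + 19.1²) = 34.8 m.

35 m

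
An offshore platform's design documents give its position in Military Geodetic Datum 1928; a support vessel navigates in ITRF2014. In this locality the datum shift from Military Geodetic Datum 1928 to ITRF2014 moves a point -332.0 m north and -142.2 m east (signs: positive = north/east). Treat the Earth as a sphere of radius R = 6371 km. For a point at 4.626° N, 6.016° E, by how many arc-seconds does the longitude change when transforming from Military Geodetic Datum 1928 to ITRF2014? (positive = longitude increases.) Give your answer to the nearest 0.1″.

At latitude 4.626°, cos φ = 0.996742.
One radian of longitude at latitude φ spans R cos φ, so Δλ = ΔE / (R cos φ) = -142.2 / (6371000 × 0.996742) = -2.2393e-05 rad = -4.619″.

Δλ = -4.6″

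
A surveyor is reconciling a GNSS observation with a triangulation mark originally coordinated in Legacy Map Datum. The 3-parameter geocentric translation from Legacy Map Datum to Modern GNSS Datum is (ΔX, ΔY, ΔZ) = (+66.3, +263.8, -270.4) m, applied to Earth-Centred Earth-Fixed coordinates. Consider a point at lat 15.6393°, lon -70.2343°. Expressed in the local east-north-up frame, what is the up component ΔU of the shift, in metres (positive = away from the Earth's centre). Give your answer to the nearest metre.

ΔU = -290 m

At φ = 15.6393°, λ = -70.2343°: sin φ = 0.269580, cos φ = 0.962978, sin λ = -0.941083, cos λ = 0.338175.
ΔU = cos φ cos λ·ΔX + cos φ sin λ·ΔY + sin φ·ΔZ = (0.962978)(0.338175)(66.3) + (0.962978)(-0.941083)(263.8) + (0.269580)(-270.4) = -290.37 m.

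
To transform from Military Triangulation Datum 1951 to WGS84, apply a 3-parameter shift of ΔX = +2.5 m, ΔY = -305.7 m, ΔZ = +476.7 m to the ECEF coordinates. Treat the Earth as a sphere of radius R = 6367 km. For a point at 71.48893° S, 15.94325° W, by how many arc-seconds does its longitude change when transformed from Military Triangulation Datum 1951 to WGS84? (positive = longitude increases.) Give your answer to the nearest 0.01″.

Δλ = -29.92″

sin φ = -0.948262, cos φ = 0.317488, sin λ = -0.274685, cos λ = 0.961534.
East component: ΔE = −sin λ·ΔX + cos λ·ΔY = −(-0.274685)(2.5) + (0.961534)(-305.7) = -293.25 m.
1° of latitude spans πR/180 = 111125 m; at latitude φ, 1° of longitude spans that × cos φ = 35280.9 m, so Δλ = -293.25 / 35280.9 × 3600 = -29.923″.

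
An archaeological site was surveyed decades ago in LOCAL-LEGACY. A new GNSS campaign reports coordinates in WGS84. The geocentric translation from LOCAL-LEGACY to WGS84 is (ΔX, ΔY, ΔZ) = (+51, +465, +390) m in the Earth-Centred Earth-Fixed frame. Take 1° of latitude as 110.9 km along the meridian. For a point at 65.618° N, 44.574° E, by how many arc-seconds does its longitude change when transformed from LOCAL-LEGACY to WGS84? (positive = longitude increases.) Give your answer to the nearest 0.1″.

Δλ = 23.2″

sin φ = 0.910813, cos φ = 0.412818, sin λ = 0.701830, cos λ = 0.712345.
East component: ΔE = −sin λ·ΔX + cos λ·ΔY = −(0.701830)(51) + (0.712345)(465) = 295.45 m.
1° of latitude spans 110900 m; at latitude φ, 1° of longitude spans that × cos φ = 45781.6 m, so Δλ = 295.45 / 45781.6 × 3600 = 23.232″.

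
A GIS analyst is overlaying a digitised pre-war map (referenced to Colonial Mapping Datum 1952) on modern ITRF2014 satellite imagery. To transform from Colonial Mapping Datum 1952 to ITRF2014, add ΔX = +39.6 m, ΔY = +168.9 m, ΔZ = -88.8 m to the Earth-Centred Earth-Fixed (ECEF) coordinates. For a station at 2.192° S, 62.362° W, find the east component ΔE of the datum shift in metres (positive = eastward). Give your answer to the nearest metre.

ΔE = 113 m

The local east axis at (φ, λ) is (−sin λ, cos λ, 0), so ΔE = −sin(-62.362°)·39.6 + cos(-62.362°)·168.9 = 113.43 m.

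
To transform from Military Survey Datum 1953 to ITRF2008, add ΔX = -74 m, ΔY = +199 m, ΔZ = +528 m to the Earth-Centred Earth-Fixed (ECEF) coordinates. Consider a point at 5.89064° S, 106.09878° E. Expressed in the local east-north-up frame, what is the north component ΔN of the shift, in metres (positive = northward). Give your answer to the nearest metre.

At φ = -5.89064°, λ = 106.09878°: sin φ = -0.102630, cos φ = 0.994720, sin λ = 0.960785, cos λ = -0.277294.
ΔN = −sin φ cos λ·ΔX − sin φ sin λ·ΔY + cos φ·ΔZ = −(-0.102630)(-0.277294)(-74) − (-0.102630)(0.960785)(199) + (0.994720)(528) = 546.94 m.

ΔN = 547 m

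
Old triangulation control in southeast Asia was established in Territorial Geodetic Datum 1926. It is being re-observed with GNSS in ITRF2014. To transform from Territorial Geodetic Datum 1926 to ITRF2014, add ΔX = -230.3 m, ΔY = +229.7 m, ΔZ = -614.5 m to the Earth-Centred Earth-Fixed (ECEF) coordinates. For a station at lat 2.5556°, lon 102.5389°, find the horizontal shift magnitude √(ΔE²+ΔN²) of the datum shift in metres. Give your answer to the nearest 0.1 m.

At φ = 2.5556°, λ = 102.5389°: sin φ = 0.044589, cos φ = 0.999005, sin λ = 0.976149, cos λ = -0.217102.
ΔE = −sin λ·ΔX + cos λ·ΔY = −(0.976149)·(-230.3) + (-0.217102)·(229.7) = 174.94 m.
ΔN = −sin φ cos λ·ΔX − sin φ sin λ·ΔY + cos φ·ΔZ = −(0.044589)(-0.217102)(-230.3) − (0.044589)(0.976149)(229.7) + (0.999005)(-614.5) = -626.12 m.
Horizontal magnitude = √(ΔE² + ΔN²) = √(174.94² + (-626.12)²) = 650.10 m.

650.1 m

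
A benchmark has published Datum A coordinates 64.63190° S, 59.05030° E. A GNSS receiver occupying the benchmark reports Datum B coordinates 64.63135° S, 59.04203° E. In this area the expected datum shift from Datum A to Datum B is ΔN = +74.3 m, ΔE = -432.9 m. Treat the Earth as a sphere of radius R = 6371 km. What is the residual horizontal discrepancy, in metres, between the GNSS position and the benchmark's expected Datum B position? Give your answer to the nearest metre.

Observed coordinate differences: Δφ = +0.00055°, Δλ = -0.00827°.
Converting to metres (1° lat = 111195 m, cos φ = 0.428432): observed ΔN = 61.2 m, observed ΔE = -394.0 m.
Subtracting the expected shift leaves a residual of 61.2 − (74.3) = -13.1 m north and -394.0 − (-432.9) = 38.9 m east.
Residual distance = √((-13.1)² + 38.9²) = 41.1 m.

41 m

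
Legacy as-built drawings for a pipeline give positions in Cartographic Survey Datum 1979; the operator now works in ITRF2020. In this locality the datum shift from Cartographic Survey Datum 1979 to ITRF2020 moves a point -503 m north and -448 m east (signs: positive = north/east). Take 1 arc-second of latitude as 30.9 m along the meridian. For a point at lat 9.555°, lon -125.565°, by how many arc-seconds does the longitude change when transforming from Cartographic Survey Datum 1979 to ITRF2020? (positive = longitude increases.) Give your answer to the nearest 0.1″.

Δλ = -14.7″

At latitude 9.555°, cos φ = 0.986127.
1″ of longitude at this latitude = 30.90 × cos φ = 30.4713 m, so Δλ = -448.0 / 30.4713 = -14.702″.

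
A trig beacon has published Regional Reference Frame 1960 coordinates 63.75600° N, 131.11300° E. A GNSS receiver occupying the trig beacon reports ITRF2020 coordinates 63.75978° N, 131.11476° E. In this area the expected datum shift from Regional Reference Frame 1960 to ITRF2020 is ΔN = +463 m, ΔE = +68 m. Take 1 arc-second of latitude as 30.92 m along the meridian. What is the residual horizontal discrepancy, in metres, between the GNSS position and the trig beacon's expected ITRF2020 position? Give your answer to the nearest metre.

46 m

Observed coordinate differences: Δφ = +0.00378°, Δλ = +0.00176°.
Converting to metres (1° lat = 111312 m, cos φ = 0.442195): observed ΔN = 420.8 m, observed ΔE = 86.6 m.
Subtracting the expected shift leaves a residual of 420.8 − (463) = -42.2 m north and 86.6 − (68) = 18.6 m east.
Residual distance = √((-42.2)² + 18.6²) = 46.2 m.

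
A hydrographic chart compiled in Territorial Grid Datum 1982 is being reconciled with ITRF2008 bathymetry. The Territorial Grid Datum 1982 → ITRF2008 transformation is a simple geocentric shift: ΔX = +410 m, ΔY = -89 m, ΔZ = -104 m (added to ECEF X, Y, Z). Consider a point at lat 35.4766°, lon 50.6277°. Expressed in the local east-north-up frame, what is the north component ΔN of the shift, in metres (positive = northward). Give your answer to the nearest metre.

At φ = 35.4766°, λ = 50.6277°: sin φ = 0.580370, cos φ = 0.814353, sin λ = 0.773040, cos λ = 0.634357.
ΔN = −sin φ cos λ·ΔX − sin φ sin λ·ΔY + cos φ·ΔZ = −(0.580370)(0.634357)(410) − (0.580370)(0.773040)(-89) + (0.814353)(-104) = -195.71 m.

ΔN = -196 m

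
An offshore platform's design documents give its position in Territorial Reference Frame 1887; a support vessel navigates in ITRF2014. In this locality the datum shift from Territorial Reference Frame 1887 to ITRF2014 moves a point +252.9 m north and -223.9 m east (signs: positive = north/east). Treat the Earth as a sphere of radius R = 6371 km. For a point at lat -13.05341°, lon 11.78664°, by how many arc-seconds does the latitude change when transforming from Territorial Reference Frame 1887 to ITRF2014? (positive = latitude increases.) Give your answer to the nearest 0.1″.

Δφ = 8.2″

On a sphere of radius R, 1 rad of latitude = R, so Δφ = ΔN / R = 252.9 / 6371000 = 3.9695e-05 rad = 8.188″.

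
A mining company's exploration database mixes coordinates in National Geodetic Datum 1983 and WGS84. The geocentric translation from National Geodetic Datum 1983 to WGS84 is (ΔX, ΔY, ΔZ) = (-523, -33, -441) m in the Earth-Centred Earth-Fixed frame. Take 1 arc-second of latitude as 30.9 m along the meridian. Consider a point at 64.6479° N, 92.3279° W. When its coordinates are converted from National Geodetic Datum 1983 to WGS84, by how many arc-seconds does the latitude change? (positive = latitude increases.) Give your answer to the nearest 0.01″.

Δφ = -7.70″

sin φ = 0.903694, cos φ = 0.428180, sin λ = -0.999175, cos λ = -0.040618.
North component: ΔN = −sin φ cos λ·ΔX − sin φ sin λ·ΔY + cos φ·ΔZ = −(0.903694)(-0.040618)(-523) − (0.903694)(-0.999175)(-33) + (0.428180)(-441) = -237.82 m.
1° of latitude spans 3600 × 30.90 = 111240 m, so Δφ = -237.82 / 111240 × 3600 = -7.697″.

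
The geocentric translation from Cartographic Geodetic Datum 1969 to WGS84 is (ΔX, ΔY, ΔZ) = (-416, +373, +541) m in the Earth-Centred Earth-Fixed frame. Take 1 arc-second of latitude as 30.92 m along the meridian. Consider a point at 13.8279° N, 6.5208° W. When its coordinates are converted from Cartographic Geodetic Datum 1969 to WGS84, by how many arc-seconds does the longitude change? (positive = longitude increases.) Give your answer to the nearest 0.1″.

Δλ = 10.8″

sin φ = 0.239006, cos φ = 0.971018, sin λ = -0.113564, cos λ = 0.993531.
East component: ΔE = −sin λ·ΔX + cos λ·ΔY = −(-0.113564)(-416) + (0.993531)(373) = 323.34 m.
1° of latitude spans 3600 × 30.92 = 111312 m; at latitude φ, 1° of longitude spans that × cos φ = 108086.0 m, so Δλ = 323.34 / 108086.0 × 3600 = 10.770″.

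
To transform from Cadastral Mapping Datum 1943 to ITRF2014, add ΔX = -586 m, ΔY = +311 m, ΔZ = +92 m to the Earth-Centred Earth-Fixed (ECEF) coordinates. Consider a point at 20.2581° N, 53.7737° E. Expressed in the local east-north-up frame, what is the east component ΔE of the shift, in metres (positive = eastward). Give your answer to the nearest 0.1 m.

At φ = 20.2581°, λ = 53.7737°: sin φ = 0.346250, cos φ = 0.938142, sin λ = 0.806689, cos λ = 0.590976.
ΔE = −sin λ·ΔX + cos λ·ΔY = −(0.806689)·(-586) + (0.590976)·(311) = 656.51 m.

ΔE = 656.5 m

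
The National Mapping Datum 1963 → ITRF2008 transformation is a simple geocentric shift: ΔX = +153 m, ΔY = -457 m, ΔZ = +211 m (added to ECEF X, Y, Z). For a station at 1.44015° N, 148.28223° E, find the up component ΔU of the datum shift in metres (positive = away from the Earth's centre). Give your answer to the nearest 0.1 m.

At φ = 1.44015°, λ = 148.28223°: sin φ = 0.025133, cos φ = 0.999684, sin λ = 0.525736, cos λ = -0.850648.
ΔU = cos φ cos λ·ΔX + cos φ sin λ·ΔY + sin φ·ΔZ = (0.999684)(-0.850648)(153) + (0.999684)(0.525736)(-457) + (0.025133)(211) = -364.99 m.

ΔU = -365.0 m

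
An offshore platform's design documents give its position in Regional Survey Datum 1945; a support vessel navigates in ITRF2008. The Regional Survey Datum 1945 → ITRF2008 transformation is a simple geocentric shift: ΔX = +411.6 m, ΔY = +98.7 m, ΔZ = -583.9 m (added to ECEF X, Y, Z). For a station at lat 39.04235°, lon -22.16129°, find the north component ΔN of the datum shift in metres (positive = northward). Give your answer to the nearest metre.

The local north axis is (−sin φ cos λ, −sin φ sin λ, cos φ), giving ΔN = -240.112 + 23.452 − 453.504 = -670.16 m.

ΔN = -670 m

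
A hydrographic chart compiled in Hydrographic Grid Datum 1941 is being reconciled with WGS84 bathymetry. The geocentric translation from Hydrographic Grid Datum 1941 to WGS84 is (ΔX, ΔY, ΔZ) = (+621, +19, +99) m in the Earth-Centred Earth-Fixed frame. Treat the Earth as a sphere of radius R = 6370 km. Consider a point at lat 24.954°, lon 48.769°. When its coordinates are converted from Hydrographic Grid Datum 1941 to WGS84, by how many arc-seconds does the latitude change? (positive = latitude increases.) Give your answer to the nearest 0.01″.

sin φ = 0.421890, cos φ = 0.906647, sin λ = 0.752058, cos λ = 0.659096.
North component: ΔN = −sin φ cos λ·ΔX − sin φ sin λ·ΔY + cos φ·ΔZ = −(0.421890)(0.659096)(621) − (0.421890)(0.752058)(19) + (0.906647)(99) = -88.95 m.
1° of latitude spans πR/180 = 111177 m, so Δφ = -88.95 / 111177 × 3600 = -2.880″.

Δφ = -2.88″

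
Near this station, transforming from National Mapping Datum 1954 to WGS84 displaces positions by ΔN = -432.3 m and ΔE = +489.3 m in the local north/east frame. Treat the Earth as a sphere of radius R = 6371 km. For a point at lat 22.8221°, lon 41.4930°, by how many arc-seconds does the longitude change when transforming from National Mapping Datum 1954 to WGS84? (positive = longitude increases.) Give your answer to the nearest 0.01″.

Δλ = 17.19″

At latitude 22.8221°, cos φ = 0.921714.
One radian of longitude at latitude φ spans R cos φ, so Δλ = ΔE / (R cos φ) = 489.3 / (6371000 × 0.921714) = 8.3324e-05 rad = 17.187″.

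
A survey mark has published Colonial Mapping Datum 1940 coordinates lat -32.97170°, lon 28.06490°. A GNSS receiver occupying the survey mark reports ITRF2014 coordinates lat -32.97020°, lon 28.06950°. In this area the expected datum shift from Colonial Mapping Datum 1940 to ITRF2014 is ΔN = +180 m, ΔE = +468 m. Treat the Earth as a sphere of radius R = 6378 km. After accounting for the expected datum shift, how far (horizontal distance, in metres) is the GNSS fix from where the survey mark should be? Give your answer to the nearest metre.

Observed coordinate differences: Δφ = +0.00150°, Δλ = +0.00460°.
Converting to metres (1° lat = 111317 m, cos φ = 0.838939): observed ΔN = 167.0 m, observed ΔE = 429.6 m.
Subtracting the expected shift leaves a residual of 167.0 − (180) = -13.0 m north and 429.6 − (468) = -38.4 m east.
Residual distance = √((-13.0)² + (-38.4)²) = 40.6 m.

41 m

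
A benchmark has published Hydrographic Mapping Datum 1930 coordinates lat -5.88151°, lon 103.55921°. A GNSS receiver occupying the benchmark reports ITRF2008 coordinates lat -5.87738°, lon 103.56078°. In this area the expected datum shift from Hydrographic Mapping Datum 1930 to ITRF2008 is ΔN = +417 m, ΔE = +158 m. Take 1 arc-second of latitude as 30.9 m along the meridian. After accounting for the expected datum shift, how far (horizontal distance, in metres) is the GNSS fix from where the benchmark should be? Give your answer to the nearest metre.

Observed coordinate differences: Δφ = +0.00413°, Δλ = +0.00157°.
Converting to metres (1° lat = 111240 m, cos φ = 0.994736): observed ΔN = 459.4 m, observed ΔE = 173.7 m.
Subtracting the expected shift leaves a residual of 459.4 − (417) = 42.4 m north and 173.7 − (158) = 15.7 m east.
Residual distance = √(42.4² + 15.7²) = 45.2 m.

45 m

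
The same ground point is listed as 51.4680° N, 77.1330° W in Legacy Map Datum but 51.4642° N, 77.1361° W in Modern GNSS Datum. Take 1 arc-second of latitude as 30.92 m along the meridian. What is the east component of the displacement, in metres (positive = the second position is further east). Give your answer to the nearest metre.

Δφ = 51.4642° − 51.4680° = -0.0038°; Δλ = -77.1361° − -77.1330° = -0.0031°.
1° of latitude = 3600 × 30.92 = 111312 m.
ΔN = Δφ × 111312 = -423.0 m; ΔE = Δλ × 111312 × cos(51.4680°) = -0.0031 × 111312 × 0.622952 = -215.0 m.

ΔE = -215 m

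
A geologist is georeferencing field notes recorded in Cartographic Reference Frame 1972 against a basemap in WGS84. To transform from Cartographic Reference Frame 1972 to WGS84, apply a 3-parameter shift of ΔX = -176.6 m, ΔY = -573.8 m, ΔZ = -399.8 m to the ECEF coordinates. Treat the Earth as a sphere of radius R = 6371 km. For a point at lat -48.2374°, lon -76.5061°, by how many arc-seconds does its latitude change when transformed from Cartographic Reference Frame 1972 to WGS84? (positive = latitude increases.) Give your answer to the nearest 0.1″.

sin φ = -0.745911, cos φ = 0.666046, sin λ = -0.972395, cos λ = 0.233342.
North component: ΔN = −sin φ cos λ·ΔX − sin φ sin λ·ΔY + cos φ·ΔZ = −(-0.745911)(0.233342)(-176.6) − (-0.745911)(-0.972395)(-573.8) + (0.666046)(-399.8) = 119.17 m.
1° of latitude spans πR/180 = 111195 m, so Δφ = 119.17 / 111195 × 3600 = 3.858″.

Δφ = 3.9″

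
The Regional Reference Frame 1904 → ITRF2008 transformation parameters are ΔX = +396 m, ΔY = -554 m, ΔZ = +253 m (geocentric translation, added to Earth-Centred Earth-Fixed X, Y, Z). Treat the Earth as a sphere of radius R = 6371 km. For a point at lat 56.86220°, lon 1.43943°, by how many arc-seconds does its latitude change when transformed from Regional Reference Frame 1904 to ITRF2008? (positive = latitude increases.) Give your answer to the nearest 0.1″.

Δφ = -5.9″

sin φ = 0.837358, cos φ = 0.546655, sin λ = 0.025120, cos λ = 0.999684.
North component: ΔN = −sin φ cos λ·ΔX − sin φ sin λ·ΔY + cos φ·ΔZ = −(0.837358)(0.999684)(396) − (0.837358)(0.025120)(-554) + (0.546655)(253) = -181.53 m.
1° of latitude spans πR/180 = 111195 m, so Δφ = -181.53 / 111195 × 3600 = -5.877″.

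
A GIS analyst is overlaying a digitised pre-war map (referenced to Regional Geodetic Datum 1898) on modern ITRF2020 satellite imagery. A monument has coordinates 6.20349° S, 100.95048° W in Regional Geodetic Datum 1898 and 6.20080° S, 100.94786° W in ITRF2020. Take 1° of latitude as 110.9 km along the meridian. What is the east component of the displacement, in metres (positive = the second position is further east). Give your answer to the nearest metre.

ΔE = 289 m

Δφ = -6.20080° − -6.20349° = +0.00269°; Δλ = -100.94786° − -100.95048° = +0.00262°.
ΔN = Δφ × 110900 = 298.3 m; ΔE = Δλ × 110900 × cos(-6.20349°) = +0.00262 × 110900 × 0.994144 = 288.9 m.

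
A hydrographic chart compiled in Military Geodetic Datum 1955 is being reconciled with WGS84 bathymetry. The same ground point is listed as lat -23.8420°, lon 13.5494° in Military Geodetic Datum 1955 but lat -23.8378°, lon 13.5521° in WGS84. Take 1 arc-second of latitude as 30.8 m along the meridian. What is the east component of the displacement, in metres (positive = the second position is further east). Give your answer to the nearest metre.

Δφ = -23.8378° − -23.8420° = +0.0042°; Δλ = 13.5521° − 13.5494° = +0.0027°.
1° of latitude = 3600 × 30.80 = 110880 m.
ΔN = Δφ × 110880 = 465.7 m; ΔE = Δλ × 110880 × cos(-23.8420°) = +0.0027 × 110880 × 0.914664 = 273.8 m.

ΔE = 274 m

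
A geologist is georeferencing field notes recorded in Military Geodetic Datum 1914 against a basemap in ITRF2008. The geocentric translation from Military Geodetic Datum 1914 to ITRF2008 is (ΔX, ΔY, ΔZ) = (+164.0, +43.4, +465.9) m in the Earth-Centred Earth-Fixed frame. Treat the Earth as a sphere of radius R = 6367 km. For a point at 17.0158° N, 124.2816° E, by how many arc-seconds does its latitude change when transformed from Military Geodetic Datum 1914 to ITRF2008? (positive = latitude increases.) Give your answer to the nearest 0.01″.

sin φ = 0.292635, cos φ = 0.956224, sin λ = 0.826279, cos λ = -0.563261.
North component: ΔN = −sin φ cos λ·ΔX − sin φ sin λ·ΔY + cos φ·ΔZ = −(0.292635)(-0.563261)(164.0) − (0.292635)(0.826279)(43.4) + (0.956224)(465.9) = 462.04 m.
1° of latitude spans πR/180 = 111125 m, so Δφ = 462.04 / 111125 × 3600 = 14.968″.

Δφ = 14.97″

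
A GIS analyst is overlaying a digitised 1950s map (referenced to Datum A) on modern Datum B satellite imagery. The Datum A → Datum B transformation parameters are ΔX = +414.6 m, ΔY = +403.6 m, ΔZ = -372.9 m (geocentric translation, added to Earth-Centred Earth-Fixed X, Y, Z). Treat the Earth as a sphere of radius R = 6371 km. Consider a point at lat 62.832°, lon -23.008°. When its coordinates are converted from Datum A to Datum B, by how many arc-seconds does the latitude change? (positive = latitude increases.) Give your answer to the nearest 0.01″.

Δφ = -11.96″

sin φ = 0.889672, cos φ = 0.456601, sin λ = -0.390860, cos λ = 0.920450.
North component: ΔN = −sin φ cos λ·ΔX − sin φ sin λ·ΔY + cos φ·ΔZ = −(0.889672)(0.920450)(414.6) − (0.889672)(-0.390860)(403.6) + (0.456601)(-372.9) = -369.44 m.
1° of latitude spans πR/180 = 111195 m, so Δφ = -369.44 / 111195 × 3600 = -11.961″.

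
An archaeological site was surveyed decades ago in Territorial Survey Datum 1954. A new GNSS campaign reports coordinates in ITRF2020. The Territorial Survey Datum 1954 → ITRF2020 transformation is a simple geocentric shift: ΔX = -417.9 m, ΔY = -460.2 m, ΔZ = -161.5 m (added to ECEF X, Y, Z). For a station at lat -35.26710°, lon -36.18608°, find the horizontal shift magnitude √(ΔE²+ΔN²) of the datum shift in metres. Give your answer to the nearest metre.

641 m

The local east axis at (φ, λ) is (−sin λ, cos λ, 0), so ΔE = −sin(-36.18608°)·(-417.9) + cos(-36.18608°)·(-460.2) = -618.16 m.
The local north axis is (−sin φ cos λ, −sin φ sin λ, cos φ), giving ΔN = -194.747 + 156.880 − 131.860 = -169.73 m.
Horizontal magnitude = √(ΔE² + ΔN²) = √((-618.16)² + (-169.73)²) = 641.04 m.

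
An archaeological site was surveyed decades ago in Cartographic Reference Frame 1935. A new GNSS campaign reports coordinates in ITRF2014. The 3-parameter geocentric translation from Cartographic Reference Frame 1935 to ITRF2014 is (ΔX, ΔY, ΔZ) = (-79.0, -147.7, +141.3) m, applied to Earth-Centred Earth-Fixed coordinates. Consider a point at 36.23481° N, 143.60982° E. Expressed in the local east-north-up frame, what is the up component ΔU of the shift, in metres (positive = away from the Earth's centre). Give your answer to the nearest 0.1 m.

ΔU = 64.1 m

At φ = 36.23481°, λ = 143.60982°: sin φ = 0.591096, cos φ = 0.806601, sin λ = 0.593281, cos λ = -0.804995.
ΔU = cos φ cos λ·ΔX + cos φ sin λ·ΔY + sin φ·ΔZ = (0.806601)(-0.804995)(-79.0) + (0.806601)(0.593281)(-147.7) + (0.591096)(141.3) = 64.14 m.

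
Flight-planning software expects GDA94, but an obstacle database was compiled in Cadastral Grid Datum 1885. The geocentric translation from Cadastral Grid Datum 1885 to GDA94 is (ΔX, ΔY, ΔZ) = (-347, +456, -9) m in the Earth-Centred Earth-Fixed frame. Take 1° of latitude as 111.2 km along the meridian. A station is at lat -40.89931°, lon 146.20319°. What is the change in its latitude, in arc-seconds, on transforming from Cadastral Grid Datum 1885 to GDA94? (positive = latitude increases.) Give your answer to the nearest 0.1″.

Δφ = 11.3″

sin φ = -0.654732, cos φ = 0.755861, sin λ = 0.556249, cos λ = -0.831015.
North component: ΔN = −sin φ cos λ·ΔX − sin φ sin λ·ΔY + cos φ·ΔZ = −(-0.654732)(-0.831015)(-347) − (-0.654732)(0.556249)(456) + (0.755861)(-9) = 348.07 m.
1° of latitude spans 111200 m, so Δφ = 348.07 / 111200 × 3600 = 11.268″.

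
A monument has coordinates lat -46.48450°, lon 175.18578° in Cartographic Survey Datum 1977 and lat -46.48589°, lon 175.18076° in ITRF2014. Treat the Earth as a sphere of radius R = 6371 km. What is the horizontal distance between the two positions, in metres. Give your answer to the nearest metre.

414 m

Δφ = -46.48589° − -46.48450° = -0.00139°; Δλ = 175.18076° − 175.18578° = -0.00502°.
1° along a meridian = πR/180 = 111195 m.
ΔN = Δφ × 111195 = -154.6 m; ΔE = Δλ × 111195 × cos(-46.48450°) = -0.00502 × 111195 × 0.688551 = -384.3 m.
Distance = √(ΔE² + ΔN²) = √((-384.3)² + (-154.6)²) = 414.3 m.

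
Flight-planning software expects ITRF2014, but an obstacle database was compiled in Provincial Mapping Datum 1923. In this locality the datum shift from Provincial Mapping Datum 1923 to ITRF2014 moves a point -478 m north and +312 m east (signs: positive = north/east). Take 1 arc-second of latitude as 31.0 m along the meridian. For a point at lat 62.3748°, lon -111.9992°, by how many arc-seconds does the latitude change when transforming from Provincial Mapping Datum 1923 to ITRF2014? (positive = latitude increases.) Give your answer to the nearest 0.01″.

1″ of latitude = 31.00 m, so Δφ = -478.0 / 31.00 = -15.419″.

Δφ = -15.42″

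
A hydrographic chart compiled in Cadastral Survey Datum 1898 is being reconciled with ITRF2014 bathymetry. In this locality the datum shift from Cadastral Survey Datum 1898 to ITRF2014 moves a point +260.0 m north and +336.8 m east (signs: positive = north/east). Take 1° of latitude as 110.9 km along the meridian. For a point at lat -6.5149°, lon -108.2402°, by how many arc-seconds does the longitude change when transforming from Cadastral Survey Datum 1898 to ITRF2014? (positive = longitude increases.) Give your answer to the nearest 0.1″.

At latitude -6.5149°, cos φ = 0.993542.
1° of longitude at this latitude = 110.9 × cos φ = 110.18 km, so Δλ = 336.8 / 110183.9 = 0.0030567° = 11.004″.

Δλ = 11.0″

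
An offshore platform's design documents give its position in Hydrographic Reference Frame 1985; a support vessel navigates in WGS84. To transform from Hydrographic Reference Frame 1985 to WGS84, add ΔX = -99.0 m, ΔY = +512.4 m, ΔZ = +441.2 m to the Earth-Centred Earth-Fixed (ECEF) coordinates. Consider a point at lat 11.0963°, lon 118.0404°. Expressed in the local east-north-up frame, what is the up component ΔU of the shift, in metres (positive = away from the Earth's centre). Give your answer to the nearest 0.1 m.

The local up (radial) axis is (cos φ cos λ, cos φ sin λ, sin φ), giving ΔU = 45.669 + 443.798 + 84.913 = 574.38 m.

ΔU = 574.4 m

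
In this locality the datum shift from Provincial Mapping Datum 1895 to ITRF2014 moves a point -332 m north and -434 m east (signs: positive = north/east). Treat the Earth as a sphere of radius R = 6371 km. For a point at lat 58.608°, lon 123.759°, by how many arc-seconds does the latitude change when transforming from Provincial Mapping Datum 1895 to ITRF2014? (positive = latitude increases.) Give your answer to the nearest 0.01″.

Δφ = -10.75″

On a sphere of radius R, 1 rad of latitude = R, so Δφ = ΔN / R = -332.0 / 6371000 = -5.2111e-05 rad = -10.749″.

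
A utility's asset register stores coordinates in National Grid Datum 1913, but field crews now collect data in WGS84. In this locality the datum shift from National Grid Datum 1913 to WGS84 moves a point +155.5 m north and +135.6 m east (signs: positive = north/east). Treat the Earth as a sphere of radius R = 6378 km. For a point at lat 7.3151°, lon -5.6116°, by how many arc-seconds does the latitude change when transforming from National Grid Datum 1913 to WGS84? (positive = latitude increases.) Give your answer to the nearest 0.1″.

Δφ = 5.0″

On a sphere of radius R, 1 rad of latitude = R, so Δφ = ΔN / R = 155.5 / 6378000 = 2.4381e-05 rad = 5.029″.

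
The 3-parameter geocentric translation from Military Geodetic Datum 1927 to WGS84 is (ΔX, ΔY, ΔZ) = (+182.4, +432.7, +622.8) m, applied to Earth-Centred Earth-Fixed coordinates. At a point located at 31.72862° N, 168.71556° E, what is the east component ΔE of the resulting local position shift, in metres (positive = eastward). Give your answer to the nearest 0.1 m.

At φ = 31.72862°, λ = 168.71556°: sin φ = 0.525897, cos φ = 0.850549, sin λ = 0.195680, cos λ = -0.980668.
ΔE = −sin λ·ΔX + cos λ·ΔY = −(0.195680)·(182.4) + (-0.980668)·(432.7) = -460.03 m.

ΔE = -460.0 m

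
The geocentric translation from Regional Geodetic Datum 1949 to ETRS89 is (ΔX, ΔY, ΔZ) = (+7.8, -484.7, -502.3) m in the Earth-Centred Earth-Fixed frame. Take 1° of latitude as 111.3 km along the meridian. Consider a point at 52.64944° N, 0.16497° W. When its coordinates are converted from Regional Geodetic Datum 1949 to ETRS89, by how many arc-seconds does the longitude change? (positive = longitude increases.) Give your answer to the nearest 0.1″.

Δλ = -25.8″

sin φ = 0.794938, cos φ = 0.606690, sin λ = -0.002879, cos λ = 0.999996.
East component: ΔE = −sin λ·ΔX + cos λ·ΔY = −(-0.002879)(7.8) + (0.999996)(-484.7) = -484.68 m.
1° of latitude spans 111300 m; at latitude φ, 1° of longitude spans that × cos φ = 67524.6 m, so Δλ = -484.68 / 67524.6 × 3600 = -25.840″.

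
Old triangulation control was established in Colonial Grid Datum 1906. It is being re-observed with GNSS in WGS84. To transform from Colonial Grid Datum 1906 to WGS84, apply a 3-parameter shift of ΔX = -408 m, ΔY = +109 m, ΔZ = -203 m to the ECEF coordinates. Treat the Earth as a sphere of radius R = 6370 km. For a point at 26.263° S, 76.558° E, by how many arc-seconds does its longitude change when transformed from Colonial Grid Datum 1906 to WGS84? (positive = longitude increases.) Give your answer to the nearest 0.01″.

Δλ = 15.24″

sin φ = -0.442492, cos φ = 0.896772, sin λ = 0.972606, cos λ = 0.232461.
East component: ΔE = −sin λ·ΔX + cos λ·ΔY = −(0.972606)(-408) + (0.232461)(109) = 422.16 m.
1° of latitude spans πR/180 = 111177 m; at latitude φ, 1° of longitude spans that × cos φ = 99700.9 m, so Δλ = 422.16 / 99700.9 × 3600 = 15.243″.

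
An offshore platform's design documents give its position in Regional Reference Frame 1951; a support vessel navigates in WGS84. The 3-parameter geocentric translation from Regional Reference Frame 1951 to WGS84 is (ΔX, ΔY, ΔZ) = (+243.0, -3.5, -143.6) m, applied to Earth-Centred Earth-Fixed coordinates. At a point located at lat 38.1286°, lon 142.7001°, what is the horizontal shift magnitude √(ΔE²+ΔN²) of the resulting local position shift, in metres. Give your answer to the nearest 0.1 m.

144.7 m

At φ = 38.1286°, λ = 142.7001°: sin φ = 0.617429, cos φ = 0.786627, sin λ = 0.605987, cos λ = -0.795475.
ΔE = −sin λ·ΔX + cos λ·ΔY = −(0.605987)·(243.0) + (-0.795475)·(-3.5) = -144.47 m.
ΔN = −sin φ cos λ·ΔX − sin φ sin λ·ΔY + cos φ·ΔZ = −(0.617429)(-0.795475)(243.0) − (0.617429)(0.605987)(-3.5) + (0.786627)(-143.6) = 7.70 m.
Horizontal magnitude = √(ΔE² + ΔN²) = √((-144.47)² + 7.70²) = 144.68 m.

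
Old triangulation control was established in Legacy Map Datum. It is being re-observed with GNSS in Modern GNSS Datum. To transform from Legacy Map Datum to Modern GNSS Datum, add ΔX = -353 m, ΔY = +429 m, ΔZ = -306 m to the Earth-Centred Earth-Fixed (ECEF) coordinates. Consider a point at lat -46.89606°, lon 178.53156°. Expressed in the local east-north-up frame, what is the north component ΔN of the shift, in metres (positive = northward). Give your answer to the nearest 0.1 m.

At φ = -46.89606°, λ = 178.53156°: sin φ = -0.730115, cos φ = 0.683324, sin λ = 0.025626, cos λ = -0.999672.
ΔN = −sin φ cos λ·ΔX − sin φ sin λ·ΔY + cos φ·ΔZ = −(-0.730115)(-0.999672)(-353) − (-0.730115)(0.025626)(429) + (0.683324)(-306) = 56.58 m.

ΔN = 56.6 m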